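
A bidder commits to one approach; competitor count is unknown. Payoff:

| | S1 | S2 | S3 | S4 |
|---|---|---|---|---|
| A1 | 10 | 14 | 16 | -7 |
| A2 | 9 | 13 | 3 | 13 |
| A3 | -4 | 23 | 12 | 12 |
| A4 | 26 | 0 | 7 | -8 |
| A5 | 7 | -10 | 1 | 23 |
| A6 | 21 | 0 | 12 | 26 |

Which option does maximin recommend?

Row minima: A1=-7, A2=3, A3=-4, A4=-8, A5=-10, A6=0
Best worst-case = 3 → A2.

A2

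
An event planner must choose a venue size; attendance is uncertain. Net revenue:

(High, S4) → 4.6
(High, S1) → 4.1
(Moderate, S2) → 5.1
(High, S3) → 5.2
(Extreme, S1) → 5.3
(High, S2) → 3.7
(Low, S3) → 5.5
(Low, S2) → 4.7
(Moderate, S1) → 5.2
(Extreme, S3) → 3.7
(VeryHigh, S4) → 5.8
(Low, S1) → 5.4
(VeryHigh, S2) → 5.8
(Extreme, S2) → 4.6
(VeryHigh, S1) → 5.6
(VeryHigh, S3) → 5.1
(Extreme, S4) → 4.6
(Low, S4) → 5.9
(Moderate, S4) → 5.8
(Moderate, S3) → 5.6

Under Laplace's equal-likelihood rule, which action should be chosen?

Row averages: Low=5.375, Moderate=5.425, High=4.4, VeryHigh=5.575, Extreme=4.55
Highest average = 5.575 → VeryHigh.

VeryHigh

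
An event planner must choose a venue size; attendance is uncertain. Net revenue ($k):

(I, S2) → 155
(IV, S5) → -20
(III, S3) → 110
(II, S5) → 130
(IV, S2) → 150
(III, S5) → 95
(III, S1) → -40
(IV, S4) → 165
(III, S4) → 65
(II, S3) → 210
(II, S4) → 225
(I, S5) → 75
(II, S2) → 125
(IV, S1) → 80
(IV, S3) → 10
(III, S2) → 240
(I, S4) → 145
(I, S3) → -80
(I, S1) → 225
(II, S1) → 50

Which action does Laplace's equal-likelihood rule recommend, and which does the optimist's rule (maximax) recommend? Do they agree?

laplace → II; maximax → III (disagree)

Row averages: I=104, II=148, III=94, IV=77
Highest average = 148 → II.
Row maxima: I=225, II=225, III=240, IV=165
Best best-case = 240 → III.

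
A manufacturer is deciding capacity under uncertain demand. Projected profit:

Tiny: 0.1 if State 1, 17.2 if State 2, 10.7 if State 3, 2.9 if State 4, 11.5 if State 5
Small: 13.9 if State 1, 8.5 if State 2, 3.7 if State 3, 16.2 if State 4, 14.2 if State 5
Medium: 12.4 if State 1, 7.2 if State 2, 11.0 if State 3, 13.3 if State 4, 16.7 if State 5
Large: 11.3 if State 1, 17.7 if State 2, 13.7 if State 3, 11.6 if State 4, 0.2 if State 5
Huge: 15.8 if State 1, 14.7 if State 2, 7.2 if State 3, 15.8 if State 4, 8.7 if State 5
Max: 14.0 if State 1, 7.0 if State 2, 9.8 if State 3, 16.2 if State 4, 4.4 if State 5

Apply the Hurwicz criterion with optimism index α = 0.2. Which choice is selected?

Medium

Tiny: 0.2·17.2 + 0.8·0.1 = 3.52
Small: 0.2·16.2 + 0.8·3.7 = 6.2
Medium: 0.2·16.7 + 0.8·7.2 = 9.1
Large: 0.2·17.7 + 0.8·0.2 = 3.7
Huge: 0.2·15.8 + 0.8·7.2 = 8.92
Max: 0.2·16.2 + 0.8·4.4 = 6.76
Highest Hurwicz score = 9.1 → Medium.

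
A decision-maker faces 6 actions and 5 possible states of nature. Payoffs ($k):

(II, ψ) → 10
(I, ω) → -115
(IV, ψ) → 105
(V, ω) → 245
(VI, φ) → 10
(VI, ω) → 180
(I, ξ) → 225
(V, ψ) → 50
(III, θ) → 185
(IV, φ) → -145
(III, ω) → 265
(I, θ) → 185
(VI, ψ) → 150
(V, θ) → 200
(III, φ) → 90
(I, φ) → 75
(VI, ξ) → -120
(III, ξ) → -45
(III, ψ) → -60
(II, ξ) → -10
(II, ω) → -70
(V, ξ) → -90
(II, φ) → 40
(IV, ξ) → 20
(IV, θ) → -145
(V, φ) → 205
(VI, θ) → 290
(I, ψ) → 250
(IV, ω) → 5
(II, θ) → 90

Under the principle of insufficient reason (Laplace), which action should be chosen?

Row averages: I=124, II=12, III=87, IV=-32, V=122, VI=102
Highest average = 124 → I.

I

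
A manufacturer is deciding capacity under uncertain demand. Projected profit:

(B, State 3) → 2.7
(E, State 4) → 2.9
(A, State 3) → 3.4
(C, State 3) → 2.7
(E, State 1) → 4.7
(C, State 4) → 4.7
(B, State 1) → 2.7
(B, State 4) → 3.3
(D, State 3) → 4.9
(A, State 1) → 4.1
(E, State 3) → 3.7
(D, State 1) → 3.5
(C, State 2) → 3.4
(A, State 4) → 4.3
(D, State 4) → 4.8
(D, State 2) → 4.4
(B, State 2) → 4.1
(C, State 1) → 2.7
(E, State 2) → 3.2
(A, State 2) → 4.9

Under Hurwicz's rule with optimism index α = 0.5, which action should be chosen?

A: 0.5·4.9 + 0.5·3.4 = 4.15
B: 0.5·4.1 + 0.5·2.7 = 3.4
C: 0.5·4.7 + 0.5·2.7 = 3.7
D: 0.5·4.9 + 0.5·3.5 = 4.2
E: 0.5·4.7 + 0.5·2.9 = 3.8
Highest Hurwicz score = 4.2 → D.

D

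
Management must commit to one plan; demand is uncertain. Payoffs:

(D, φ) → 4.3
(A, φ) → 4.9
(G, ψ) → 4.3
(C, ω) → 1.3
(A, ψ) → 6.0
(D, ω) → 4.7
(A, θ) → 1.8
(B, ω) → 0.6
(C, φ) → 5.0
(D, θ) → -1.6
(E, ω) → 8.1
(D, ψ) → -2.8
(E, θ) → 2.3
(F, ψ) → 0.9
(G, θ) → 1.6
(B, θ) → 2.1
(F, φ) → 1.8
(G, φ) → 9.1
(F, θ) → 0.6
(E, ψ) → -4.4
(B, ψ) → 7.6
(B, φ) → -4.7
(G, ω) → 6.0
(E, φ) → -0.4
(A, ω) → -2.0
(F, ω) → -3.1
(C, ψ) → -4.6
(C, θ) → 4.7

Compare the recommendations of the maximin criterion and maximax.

Row minima: A=-2.0, B=-4.7, C=-4.6, D=-2.8, E=-4.4, F=-3.1, G=1.6
Best worst-case = 1.6 → G.
Row maxima: A=6.0, B=7.6, C=5.0, D=4.7, E=8.1, F=1.8, G=9.1
Best best-case = 9.1 → G.

maximin → G; maximax → G (agree)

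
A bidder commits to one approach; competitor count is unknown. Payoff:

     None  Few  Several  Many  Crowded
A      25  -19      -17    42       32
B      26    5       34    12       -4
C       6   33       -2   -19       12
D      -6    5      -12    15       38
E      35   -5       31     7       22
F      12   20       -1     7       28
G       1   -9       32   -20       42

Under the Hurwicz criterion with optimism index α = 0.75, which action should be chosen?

A: 0.75·42 + 0.25·(-19) = 26.75
B: 0.75·34 + 0.25·(-4) = 24.5
C: 0.75·33 + 0.25·(-19) = 20
D: 0.75·38 + 0.25·(-12) = 25.5
E: 0.75·35 + 0.25·(-5) = 25
F: 0.75·28 + 0.25·(-1) = 20.75
G: 0.75·42 + 0.25·(-20) = 26.5
Highest Hurwicz score = 26.75 → A.

A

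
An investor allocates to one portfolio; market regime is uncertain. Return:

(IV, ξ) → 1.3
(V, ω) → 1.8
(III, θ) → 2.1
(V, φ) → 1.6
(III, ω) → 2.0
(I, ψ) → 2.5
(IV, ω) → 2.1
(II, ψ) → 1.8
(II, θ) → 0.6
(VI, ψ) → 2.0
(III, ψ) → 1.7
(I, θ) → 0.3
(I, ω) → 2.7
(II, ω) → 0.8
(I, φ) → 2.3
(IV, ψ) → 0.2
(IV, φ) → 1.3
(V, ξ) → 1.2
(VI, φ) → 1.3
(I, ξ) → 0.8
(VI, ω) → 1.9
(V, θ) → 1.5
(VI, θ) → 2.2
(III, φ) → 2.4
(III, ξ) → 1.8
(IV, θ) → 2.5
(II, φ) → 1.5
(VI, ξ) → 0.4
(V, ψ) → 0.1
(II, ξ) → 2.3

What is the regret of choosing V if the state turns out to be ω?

0.9

Best payoff under ω is 2.7.
Regret = 2.7 − 1.8 = 0.9.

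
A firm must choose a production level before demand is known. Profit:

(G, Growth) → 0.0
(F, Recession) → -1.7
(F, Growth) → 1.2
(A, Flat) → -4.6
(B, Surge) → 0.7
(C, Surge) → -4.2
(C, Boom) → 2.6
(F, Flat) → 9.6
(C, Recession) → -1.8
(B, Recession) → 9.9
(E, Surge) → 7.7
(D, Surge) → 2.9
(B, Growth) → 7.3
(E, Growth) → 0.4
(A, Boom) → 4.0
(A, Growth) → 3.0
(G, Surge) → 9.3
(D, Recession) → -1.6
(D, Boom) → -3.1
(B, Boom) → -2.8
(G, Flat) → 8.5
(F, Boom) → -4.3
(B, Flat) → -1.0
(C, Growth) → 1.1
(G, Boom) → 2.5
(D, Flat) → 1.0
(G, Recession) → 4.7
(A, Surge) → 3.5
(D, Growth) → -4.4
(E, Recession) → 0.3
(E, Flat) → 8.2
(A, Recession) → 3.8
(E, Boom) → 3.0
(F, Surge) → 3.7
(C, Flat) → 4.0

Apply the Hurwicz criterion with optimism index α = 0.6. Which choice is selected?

A: 0.6·4.0 + 0.4·(-4.6) = 0.56
B: 0.6·9.9 + 0.4·(-2.8) = 4.82
C: 0.6·4.0 + 0.4·(-4.2) = 0.72
D: 0.6·2.9 + 0.4·(-4.4) = -0.02
E: 0.6·8.2 + 0.4·0.3 = 5.04
F: 0.6·9.6 + 0.4·(-4.3) = 4.04
G: 0.6·9.3 + 0.4·0.0 = 5.58
Highest Hurwicz score = 5.58 → G.

G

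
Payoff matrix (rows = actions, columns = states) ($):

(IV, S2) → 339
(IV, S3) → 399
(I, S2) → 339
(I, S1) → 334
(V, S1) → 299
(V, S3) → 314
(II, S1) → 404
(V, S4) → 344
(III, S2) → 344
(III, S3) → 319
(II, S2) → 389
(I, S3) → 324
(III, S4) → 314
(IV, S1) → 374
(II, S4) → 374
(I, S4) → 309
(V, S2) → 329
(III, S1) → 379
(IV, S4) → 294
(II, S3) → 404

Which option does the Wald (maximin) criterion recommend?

Row minima: I=309, II=374, III=314, IV=294, V=299
Best worst-case = 374 → II.

II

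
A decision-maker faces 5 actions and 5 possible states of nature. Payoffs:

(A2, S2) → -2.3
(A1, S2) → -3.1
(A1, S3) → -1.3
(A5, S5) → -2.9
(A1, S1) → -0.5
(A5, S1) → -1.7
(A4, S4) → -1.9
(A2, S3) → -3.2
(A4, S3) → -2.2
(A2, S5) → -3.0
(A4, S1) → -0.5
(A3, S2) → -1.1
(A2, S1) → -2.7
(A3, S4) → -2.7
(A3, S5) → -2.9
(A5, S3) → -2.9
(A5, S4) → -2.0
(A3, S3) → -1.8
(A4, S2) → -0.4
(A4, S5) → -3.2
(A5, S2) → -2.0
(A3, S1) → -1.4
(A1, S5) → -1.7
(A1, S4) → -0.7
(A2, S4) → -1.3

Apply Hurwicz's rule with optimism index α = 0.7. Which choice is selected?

A4

A1: 0.7·(-0.5) + 0.3·(-3.1) = -1.28
A2: 0.7·(-1.3) + 0.3·(-3.2) = -1.87
A3: 0.7·(-1.1) + 0.3·(-2.9) = -1.64
A4: 0.7·(-0.4) + 0.3·(-3.2) = -1.24
A5: 0.7·(-1.7) + 0.3·(-2.9) = -2.06
Highest Hurwicz score = -1.24 → A4.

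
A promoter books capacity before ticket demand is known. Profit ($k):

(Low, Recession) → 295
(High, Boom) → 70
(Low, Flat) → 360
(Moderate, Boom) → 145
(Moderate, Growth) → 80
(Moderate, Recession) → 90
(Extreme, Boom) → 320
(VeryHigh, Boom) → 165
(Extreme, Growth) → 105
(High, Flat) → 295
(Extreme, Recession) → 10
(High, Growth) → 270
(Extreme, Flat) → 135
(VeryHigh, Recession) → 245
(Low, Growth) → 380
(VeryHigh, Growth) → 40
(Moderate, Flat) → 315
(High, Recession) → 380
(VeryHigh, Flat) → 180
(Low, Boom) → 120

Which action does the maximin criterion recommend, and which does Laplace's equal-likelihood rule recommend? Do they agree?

maximin → Low; laplace → Low (agree)

Row minima: Low=120, Moderate=80, High=70, VeryHigh=40, Extreme=10
Best worst-case = 120 → Low.
Row averages: Low=288.75, Moderate=157.5, High=253.75, VeryHigh=157.5, Extreme=142.5
Highest average = 288.75 → Low.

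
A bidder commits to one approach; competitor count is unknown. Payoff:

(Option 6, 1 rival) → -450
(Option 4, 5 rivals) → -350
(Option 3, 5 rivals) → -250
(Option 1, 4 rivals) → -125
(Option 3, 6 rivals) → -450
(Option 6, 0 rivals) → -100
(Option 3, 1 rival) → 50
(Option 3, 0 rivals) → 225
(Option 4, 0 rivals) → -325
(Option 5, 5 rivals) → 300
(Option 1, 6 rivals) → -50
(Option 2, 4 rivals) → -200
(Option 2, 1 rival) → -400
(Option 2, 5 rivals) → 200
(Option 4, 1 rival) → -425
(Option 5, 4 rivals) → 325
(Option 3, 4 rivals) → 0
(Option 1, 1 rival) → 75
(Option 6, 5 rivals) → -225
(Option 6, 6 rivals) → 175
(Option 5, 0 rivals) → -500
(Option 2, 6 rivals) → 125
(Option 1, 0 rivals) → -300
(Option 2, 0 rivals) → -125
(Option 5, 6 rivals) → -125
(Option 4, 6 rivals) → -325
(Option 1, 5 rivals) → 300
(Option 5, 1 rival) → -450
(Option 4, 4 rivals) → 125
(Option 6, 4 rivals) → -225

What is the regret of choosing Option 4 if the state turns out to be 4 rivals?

Best payoff under 4 rivals is 325.
Regret = 325 − 125 = 200.

200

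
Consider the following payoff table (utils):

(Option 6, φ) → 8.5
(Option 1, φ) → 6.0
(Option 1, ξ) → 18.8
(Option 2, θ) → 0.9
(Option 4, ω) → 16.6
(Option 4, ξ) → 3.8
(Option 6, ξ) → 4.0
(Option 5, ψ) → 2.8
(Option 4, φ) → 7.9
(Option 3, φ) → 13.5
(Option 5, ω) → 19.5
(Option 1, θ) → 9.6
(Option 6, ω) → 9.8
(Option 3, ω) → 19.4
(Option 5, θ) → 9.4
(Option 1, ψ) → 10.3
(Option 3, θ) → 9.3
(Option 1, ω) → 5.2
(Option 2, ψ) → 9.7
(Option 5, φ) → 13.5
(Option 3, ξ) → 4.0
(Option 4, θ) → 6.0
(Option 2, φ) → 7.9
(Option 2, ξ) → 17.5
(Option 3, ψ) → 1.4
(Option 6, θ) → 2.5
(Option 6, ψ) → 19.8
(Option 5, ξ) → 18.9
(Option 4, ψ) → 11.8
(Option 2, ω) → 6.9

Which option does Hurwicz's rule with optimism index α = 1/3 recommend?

Option 1: 1/3·18.8 + 2/3·5.2 = 146/15
Option 2: 1/3·17.5 + 2/3·0.9 = 193/30
Option 3: 1/3·19.4 + 2/3·1.4 = 7.4
Option 4: 1/3·16.6 + 2/3·3.8 = 121/15
Option 5: 1/3·19.5 + 2/3·2.8 = 251/30
Option 6: 1/3·19.8 + 2/3·2.5 = 124/15
Highest Hurwicz score = 146/15 → Option 1.

Option 1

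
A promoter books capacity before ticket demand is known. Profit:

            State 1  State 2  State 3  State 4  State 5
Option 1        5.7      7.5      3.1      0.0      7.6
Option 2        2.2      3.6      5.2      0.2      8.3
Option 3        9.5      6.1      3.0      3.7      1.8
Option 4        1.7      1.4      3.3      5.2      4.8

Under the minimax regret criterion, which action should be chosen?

Column bests: State 1=9.5, State 2=7.5, State 3=5.2, State 4=5.2, State 5=8.3.
Option 1 regrets: 3.8, 0.0, 2.1, 5.2, 0.7 → max 5.2
Option 2 regrets: 7.3, 3.9, 0.0, 5.0, 0.0 → max 7.3
Option 3 regrets: 0.0, 1.4, 2.2, 1.5, 6.5 → max 6.5
Option 4 regrets: 7.8, 6.1, 1.9, 0.0, 3.5 → max 7.8
Smallest max regret = 5.2 → Option 1.

Option 1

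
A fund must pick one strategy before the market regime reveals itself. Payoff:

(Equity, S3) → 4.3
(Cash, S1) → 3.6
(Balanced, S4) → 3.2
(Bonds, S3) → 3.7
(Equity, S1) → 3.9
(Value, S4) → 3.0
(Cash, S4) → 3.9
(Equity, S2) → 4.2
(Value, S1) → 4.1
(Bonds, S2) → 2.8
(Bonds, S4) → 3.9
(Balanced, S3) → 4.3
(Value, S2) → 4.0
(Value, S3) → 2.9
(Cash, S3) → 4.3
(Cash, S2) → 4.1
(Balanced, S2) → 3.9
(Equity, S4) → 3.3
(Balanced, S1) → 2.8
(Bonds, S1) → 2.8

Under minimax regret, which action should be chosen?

Cash

Column bests: S1=4.1, S2=4.2, S3=4.3, S4=3.9.
Value regrets: 0.0, 0.2, 1.4, 0.9 → max 1.4
Balanced regrets: 1.3, 0.3, 0.0, 0.7 → max 1.3
Cash regrets: 0.5, 0.1, 0.0, 0.0 → max 0.5
Equity regrets: 0.2, 0.0, 0.0, 0.6 → max 0.6
Bonds regrets: 1.3, 1.4, 0.6, 0.0 → max 1.4
Smallest max regret = 0.5 → Cash.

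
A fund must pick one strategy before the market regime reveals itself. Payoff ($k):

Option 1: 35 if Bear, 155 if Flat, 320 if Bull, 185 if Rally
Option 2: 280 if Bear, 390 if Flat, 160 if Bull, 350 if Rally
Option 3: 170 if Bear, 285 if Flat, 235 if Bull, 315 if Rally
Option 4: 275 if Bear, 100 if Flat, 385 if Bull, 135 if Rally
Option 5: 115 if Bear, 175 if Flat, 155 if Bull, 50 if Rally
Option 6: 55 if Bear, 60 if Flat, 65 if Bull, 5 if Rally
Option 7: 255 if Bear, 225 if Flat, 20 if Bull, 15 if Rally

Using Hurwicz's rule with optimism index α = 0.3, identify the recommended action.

Option 1: 0.3·320 + 0.7·35 = 120.5
Option 2: 0.3·390 + 0.7·160 = 229
Option 3: 0.3·315 + 0.7·170 = 213.5
Option 4: 0.3·385 + 0.7·100 = 185.5
Option 5: 0.3·175 + 0.7·50 = 87.5
Option 6: 0.3·65 + 0.7·5 = 23
Option 7: 0.3·255 + 0.7·15 = 87
Highest Hurwicz score = 229 → Option 2.

Option 2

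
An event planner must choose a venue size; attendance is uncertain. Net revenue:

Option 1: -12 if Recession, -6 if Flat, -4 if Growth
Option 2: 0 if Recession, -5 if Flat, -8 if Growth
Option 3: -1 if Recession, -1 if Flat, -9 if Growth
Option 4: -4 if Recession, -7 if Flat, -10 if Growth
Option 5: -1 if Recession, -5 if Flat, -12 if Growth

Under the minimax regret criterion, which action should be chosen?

Column bests: Recession=0, Flat=-1, Growth=-4.
Option 1 regrets: 12, 5, 0 → max 12
Option 2 regrets: 0, 4, 4 → max 4
Option 3 regrets: 1, 0, 5 → max 5
Option 4 regrets: 4, 6, 6 → max 6
Option 5 regrets: 1, 4, 8 → max 8
Smallest max regret = 4 → Option 2.

Option 2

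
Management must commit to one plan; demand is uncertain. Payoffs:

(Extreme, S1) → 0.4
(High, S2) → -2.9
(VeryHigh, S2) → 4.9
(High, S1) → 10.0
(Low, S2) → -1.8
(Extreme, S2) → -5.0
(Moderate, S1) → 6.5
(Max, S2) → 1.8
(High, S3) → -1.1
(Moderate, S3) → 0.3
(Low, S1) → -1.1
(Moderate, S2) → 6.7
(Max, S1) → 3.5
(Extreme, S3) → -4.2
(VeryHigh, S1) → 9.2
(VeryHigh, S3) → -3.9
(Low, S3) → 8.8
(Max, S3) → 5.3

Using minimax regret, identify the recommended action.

Column bests: S1=10.0, S2=6.7, S3=8.8.
Low regrets: 11.1, 8.5, 0.0 → max 11.1
Moderate regrets: 3.5, 0.0, 8.5 → max 8.5
High regrets: 0.0, 9.6, 9.9 → max 9.9
VeryHigh regrets: 0.8, 1.8, 12.7 → max 12.7
Extreme regrets: 9.6, 11.7, 13.0 → max 13.0
Max regrets: 6.5, 4.9, 3.5 → max 6.5
Smallest max regret = 6.5 → Max.

Max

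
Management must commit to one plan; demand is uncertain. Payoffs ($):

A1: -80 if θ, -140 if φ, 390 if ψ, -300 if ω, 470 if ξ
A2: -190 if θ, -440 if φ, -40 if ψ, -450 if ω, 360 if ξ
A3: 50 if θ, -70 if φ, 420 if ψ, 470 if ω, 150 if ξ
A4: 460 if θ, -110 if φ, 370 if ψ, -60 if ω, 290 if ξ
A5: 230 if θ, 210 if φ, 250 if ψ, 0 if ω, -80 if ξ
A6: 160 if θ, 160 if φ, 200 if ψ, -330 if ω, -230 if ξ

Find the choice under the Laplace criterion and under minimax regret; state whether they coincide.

laplace → A3; minimax regret → A3 (agree)

Row averages: A1=68, A2=-152, A3=204, A4=190, A5=122, A6=-8
Highest average = 204 → A3.
Column bests: θ=460, φ=210, ψ=420, ω=470, ξ=470.
A1 regrets: 540, 350, 30, 770, 0 → max 770
A2 regrets: 650, 650, 460, 920, 110 → max 920
A3 regrets: 410, 280, 0, 0, 320 → max 410
A4 regrets: 0, 320, 50, 530, 180 → max 530
A5 regrets: 230, 0, 170, 470, 550 → max 550
A6 regrets: 300, 50, 220, 800, 700 → max 800
Smallest max regret = 410 → A3.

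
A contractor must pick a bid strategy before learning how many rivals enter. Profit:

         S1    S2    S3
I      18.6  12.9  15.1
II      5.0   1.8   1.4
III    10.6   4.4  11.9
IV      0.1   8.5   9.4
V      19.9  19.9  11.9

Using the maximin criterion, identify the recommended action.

I

Row minima: I=12.9, II=1.4, III=4.4, IV=0.1, V=11.9
Best worst-case = 12.9 → I.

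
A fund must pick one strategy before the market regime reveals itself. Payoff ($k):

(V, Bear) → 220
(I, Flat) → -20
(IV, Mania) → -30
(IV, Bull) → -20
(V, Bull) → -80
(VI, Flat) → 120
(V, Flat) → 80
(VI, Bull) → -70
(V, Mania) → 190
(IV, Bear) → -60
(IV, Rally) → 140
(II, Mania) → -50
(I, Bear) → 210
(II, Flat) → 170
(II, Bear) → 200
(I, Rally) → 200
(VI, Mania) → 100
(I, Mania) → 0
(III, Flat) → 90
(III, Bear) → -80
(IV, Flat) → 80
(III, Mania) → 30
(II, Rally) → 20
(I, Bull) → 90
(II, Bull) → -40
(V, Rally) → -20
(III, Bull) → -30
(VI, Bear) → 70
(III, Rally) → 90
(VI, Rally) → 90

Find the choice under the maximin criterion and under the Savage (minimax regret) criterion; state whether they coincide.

maximin → I; minimax regret → VI (disagree)

Row minima: I=-20, II=-50, III=-80, IV=-60, V=-80, VI=-70
Best worst-case = -20 → I.
Column bests: Bear=220, Flat=170, Bull=90, Rally=200, Mania=190.
I regrets: 10, 190, 0, 0, 190 → max 190
II regrets: 20, 0, 130, 180, 240 → max 240
III regrets: 300, 80, 120, 110, 160 → max 300
IV regrets: 280, 90, 110, 60, 220 → max 280
V regrets: 0, 90, 170, 220, 0 → max 220
VI regrets: 150, 50, 160, 110, 90 → max 160
Smallest max regret = 160 → VI.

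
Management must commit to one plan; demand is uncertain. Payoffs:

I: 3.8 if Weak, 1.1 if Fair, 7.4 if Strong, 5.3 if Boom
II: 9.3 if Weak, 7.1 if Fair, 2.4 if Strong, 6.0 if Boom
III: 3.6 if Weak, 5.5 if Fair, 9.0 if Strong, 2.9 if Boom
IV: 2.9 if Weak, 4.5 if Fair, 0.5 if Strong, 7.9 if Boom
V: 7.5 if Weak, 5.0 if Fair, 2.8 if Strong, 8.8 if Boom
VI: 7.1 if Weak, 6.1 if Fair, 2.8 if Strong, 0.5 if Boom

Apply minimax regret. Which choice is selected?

Column bests: Weak=9.3, Fair=7.1, Strong=9.0, Boom=8.8.
I regrets: 5.5, 6.0, 1.6, 3.5 → max 6.0
II regrets: 0.0, 0.0, 6.6, 2.8 → max 6.6
III regrets: 5.7, 1.6, 0.0, 5.9 → max 5.9
IV regrets: 6.4, 2.6, 8.5, 0.9 → max 8.5
V regrets: 1.8, 2.1, 6.2, 0.0 → max 6.2
VI regrets: 2.2, 1.0, 6.2, 8.3 → max 8.3
Smallest max regret = 5.9 → III.

III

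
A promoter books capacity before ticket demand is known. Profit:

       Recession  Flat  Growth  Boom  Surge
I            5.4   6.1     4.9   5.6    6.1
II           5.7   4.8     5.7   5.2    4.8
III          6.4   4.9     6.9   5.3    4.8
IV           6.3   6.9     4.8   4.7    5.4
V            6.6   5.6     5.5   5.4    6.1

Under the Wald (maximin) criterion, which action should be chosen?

V

Row minima: I=4.9, II=4.8, III=4.8, IV=4.7, V=5.4
Best worst-case = 5.4 → V.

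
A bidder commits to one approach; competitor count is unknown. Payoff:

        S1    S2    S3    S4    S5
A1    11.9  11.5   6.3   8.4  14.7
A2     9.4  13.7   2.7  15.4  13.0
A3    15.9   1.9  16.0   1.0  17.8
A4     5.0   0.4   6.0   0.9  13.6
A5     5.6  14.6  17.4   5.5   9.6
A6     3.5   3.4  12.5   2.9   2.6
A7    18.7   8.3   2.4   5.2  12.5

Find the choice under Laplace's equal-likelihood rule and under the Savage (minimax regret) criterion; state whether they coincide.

laplace → A2; minimax regret → A1 (disagree)

Row averages: A1=10.56, A2=10.84, A3=10.52, A4=5.18, A5=10.54, A6=4.98, A7=9.42
Highest average = 10.84 → A2.
Column bests: S1=18.7, S2=14.6, S3=17.4, S4=15.4, S5=17.8.
A1 regrets: 6.8, 3.1, 11.1, 7.0, 3.1 → max 11.1
A2 regrets: 9.3, 0.9, 14.7, 0.0, 4.8 → max 14.7
A3 regrets: 2.8, 12.7, 1.4, 14.4, 0.0 → max 14.4
A4 regrets: 13.7, 14.2, 11.4, 14.5, 4.2 → max 14.5
A5 regrets: 13.1, 0.0, 0.0, 9.9, 8.2 → max 13.1
A6 regrets: 15.2, 11.2, 4.9, 12.5, 15.2 → max 15.2
A7 regrets: 0.0, 6.3, 15.0, 10.2, 5.3 → max 15.0
Smallest max regret = 11.1 → A1.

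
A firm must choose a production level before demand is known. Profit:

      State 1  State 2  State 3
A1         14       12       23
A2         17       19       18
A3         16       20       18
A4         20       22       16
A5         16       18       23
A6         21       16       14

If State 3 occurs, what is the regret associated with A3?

Best payoff under State 3 is 23.
Regret = 23 − 18 = 5.

5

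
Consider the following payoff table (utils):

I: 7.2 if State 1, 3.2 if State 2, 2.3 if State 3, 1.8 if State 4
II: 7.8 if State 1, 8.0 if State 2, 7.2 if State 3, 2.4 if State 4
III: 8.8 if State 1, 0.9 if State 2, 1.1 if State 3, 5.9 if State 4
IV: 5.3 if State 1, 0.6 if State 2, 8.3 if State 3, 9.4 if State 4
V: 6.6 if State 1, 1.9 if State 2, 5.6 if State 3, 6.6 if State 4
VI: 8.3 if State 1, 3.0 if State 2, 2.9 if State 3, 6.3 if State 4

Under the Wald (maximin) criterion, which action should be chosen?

VI

Row minima: I=1.8, II=2.4, III=0.9, IV=0.6, V=1.9, VI=2.9
Best worst-case = 2.9 → VI.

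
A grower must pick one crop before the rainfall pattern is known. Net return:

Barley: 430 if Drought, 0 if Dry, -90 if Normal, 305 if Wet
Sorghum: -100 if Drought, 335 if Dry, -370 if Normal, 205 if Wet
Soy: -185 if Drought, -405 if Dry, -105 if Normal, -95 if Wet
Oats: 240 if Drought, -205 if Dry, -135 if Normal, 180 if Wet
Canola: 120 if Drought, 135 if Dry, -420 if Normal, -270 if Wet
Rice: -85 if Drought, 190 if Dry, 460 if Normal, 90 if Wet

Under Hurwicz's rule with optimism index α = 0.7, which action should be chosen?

Barley: 0.7·430 + 0.3·(-90) = 274
Sorghum: 0.7·335 + 0.3·(-370) = 123.5
Soy: 0.7·(-95) + 0.3·(-405) = -188
Oats: 0.7·240 + 0.3·(-205) = 106.5
Canola: 0.7·135 + 0.3·(-420) = -31.5
Rice: 0.7·460 + 0.3·(-85) = 296.5
Highest Hurwicz score = 296.5 → Rice.

Rice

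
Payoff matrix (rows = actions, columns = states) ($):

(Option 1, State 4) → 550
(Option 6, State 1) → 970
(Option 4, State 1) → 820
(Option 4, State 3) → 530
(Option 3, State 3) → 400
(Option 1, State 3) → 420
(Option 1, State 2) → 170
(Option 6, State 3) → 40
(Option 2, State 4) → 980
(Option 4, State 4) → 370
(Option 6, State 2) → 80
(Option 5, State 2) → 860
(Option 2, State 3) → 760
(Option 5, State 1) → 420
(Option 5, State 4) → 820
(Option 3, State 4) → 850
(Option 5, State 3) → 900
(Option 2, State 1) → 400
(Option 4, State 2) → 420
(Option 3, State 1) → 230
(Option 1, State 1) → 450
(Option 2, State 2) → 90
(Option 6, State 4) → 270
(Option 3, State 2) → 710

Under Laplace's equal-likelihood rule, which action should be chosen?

Row averages: Option 1=397.5, Option 2=557.5, Option 3=547.5, Option 4=535, Option 5=750, Option 6=340
Highest average = 750 → Option 5.

Option 5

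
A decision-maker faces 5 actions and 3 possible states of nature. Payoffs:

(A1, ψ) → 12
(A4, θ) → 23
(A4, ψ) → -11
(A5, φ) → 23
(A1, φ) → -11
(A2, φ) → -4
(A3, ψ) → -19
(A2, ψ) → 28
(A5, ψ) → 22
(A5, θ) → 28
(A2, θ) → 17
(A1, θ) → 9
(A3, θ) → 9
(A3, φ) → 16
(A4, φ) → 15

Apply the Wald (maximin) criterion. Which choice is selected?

Row minima: A1=-11, A2=-4, A3=-19, A4=-11, A5=22
Best worst-case = 22 → A5.

A5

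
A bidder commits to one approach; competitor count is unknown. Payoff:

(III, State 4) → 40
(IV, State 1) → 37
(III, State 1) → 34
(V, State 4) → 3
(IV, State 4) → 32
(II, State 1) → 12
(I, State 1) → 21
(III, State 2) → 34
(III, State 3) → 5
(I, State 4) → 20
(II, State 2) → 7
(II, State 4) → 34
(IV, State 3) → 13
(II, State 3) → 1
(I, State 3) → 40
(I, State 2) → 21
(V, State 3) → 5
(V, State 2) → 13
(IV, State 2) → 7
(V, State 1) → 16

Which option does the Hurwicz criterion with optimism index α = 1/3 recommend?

I: 1/3·40 + 2/3·20 = 80/3
II: 1/3·34 + 2/3·1 = 12
III: 1/3·40 + 2/3·5 = 50/3
IV: 1/3·37 + 2/3·7 = 17
V: 1/3·16 + 2/3·3 = 22/3
Highest Hurwicz score = 80/3 → I.

I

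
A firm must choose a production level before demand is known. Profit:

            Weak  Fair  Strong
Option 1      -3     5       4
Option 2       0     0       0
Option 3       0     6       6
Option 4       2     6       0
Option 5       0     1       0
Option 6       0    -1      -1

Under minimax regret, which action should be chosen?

Column bests: Weak=2, Fair=6, Strong=6.
Option 1 regrets: 5, 1, 2 → max 5
Option 2 regrets: 2, 6, 6 → max 6
Option 3 regrets: 2, 0, 0 → max 2
Option 4 regrets: 0, 0, 6 → max 6
Option 5 regrets: 2, 5, 6 → max 6
Option 6 regrets: 2, 7, 7 → max 7
Smallest max regret = 2 → Option 3.

Option 3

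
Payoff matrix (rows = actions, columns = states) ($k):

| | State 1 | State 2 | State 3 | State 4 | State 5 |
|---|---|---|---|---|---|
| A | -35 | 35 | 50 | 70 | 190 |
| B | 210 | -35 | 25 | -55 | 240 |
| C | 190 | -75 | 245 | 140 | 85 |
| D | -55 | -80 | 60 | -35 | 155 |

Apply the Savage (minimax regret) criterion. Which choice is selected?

C

Column bests: State 1=210, State 2=35, State 3=245, State 4=140, State 5=240.
A regrets: 245, 0, 195, 70, 50 → max 245
B regrets: 0, 70, 220, 195, 0 → max 220
C regrets: 20, 110, 0, 0, 155 → max 155
D regrets: 265, 115, 185, 175, 85 → max 265
Smallest max regret = 155 → C.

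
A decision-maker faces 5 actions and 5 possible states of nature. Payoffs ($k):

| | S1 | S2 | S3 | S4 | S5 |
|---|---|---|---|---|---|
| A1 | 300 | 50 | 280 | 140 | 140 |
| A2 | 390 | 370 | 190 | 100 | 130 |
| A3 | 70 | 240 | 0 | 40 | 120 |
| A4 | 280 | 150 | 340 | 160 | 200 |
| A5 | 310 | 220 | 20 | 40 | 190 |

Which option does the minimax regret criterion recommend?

A2

Column bests: S1=390, S2=370, S3=340, S4=160, S5=200.
A1 regrets: 90, 320, 60, 20, 60 → max 320
A2 regrets: 0, 0, 150, 60, 70 → max 150
A3 regrets: 320, 130, 340, 120, 80 → max 340
A4 regrets: 110, 220, 0, 0, 0 → max 220
A5 regrets: 80, 150, 320, 120, 10 → max 320
Smallest max regret = 150 → A2.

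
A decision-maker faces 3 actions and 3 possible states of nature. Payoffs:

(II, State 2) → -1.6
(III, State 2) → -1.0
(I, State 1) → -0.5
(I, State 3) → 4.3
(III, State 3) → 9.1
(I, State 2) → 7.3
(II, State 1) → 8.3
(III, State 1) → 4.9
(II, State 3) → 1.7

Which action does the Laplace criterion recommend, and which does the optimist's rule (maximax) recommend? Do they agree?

Row averages: I=3.7, II=2.8, III=13/3
Highest average = 13/3 → III.
Row maxima: I=7.3, II=8.3, III=9.1
Best best-case = 9.1 → III.

laplace → III; maximax → III (agree)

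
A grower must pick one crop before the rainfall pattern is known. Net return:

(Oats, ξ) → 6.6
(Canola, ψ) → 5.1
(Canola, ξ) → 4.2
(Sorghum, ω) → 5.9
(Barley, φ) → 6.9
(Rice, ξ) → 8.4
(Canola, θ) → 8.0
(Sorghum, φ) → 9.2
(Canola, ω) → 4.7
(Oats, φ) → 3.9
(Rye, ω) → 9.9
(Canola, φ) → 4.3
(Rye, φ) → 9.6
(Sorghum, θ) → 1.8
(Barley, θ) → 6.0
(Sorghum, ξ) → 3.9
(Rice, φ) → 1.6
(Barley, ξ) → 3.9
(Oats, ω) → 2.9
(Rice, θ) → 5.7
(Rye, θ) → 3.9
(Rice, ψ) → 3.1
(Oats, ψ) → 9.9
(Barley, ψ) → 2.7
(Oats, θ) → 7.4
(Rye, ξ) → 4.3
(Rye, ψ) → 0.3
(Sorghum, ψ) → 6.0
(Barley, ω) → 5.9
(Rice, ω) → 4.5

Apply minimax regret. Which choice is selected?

Column bests: θ=8.0, φ=9.6, ψ=9.9, ω=9.9, ξ=8.4.
Barley regrets: 2.0, 2.7, 7.2, 4.0, 4.5 → max 7.2
Rice regrets: 2.3, 8.0, 6.8, 5.4, 0.0 → max 8.0
Canola regrets: 0.0, 5.3, 4.8, 5.2, 4.2 → max 5.3
Sorghum regrets: 6.2, 0.4, 3.9, 4.0, 4.5 → max 6.2
Oats regrets: 0.6, 5.7, 0.0, 7.0, 1.8 → max 7.0
Rye regrets: 4.1, 0.0, 9.6, 0.0, 4.1 → max 9.6
Smallest max regret = 5.3 → Canola.

Canola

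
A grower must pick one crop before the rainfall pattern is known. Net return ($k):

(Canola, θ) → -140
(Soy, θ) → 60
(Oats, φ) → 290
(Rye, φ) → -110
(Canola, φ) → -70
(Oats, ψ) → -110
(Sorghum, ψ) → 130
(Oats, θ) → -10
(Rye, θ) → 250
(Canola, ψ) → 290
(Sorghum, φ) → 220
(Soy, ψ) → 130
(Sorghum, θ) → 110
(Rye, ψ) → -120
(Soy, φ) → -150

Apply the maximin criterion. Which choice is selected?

Row minima: Sorghum=110, Soy=-150, Oats=-110, Canola=-140, Rye=-120
Best worst-case = 110 → Sorghum.

Sorghum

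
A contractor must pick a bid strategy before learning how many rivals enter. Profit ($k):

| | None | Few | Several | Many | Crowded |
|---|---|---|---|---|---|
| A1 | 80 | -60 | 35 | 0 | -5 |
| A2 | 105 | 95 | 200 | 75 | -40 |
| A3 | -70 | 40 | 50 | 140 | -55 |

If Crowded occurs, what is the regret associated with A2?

35

Best payoff under Crowded is -5.
Regret = -5 − (-40) = 35.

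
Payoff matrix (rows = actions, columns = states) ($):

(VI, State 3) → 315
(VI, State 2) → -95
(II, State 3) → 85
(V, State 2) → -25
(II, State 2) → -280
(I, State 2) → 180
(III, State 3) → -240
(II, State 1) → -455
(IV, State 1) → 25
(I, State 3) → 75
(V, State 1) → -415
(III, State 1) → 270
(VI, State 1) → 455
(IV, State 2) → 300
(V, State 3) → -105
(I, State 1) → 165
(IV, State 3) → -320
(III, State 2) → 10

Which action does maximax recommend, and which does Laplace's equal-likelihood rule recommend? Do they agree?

maximax → VI; laplace → VI (agree)

Row maxima: I=180, II=85, III=270, IV=300, V=-25, VI=455
Best best-case = 455 → VI.
Row averages: I=140, II=-650/3, III=40/3, IV=5/3, V=-545/3, VI=225
Highest average = 225 → VI.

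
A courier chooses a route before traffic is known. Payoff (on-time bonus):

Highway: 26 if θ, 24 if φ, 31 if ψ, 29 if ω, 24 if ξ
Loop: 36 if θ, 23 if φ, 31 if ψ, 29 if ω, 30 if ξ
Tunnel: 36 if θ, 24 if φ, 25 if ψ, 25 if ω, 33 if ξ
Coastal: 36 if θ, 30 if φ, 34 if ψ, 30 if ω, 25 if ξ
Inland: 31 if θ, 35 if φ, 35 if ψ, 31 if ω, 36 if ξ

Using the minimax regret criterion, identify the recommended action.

Column bests: θ=36, φ=35, ψ=35, ω=31, ξ=36.
Highway regrets: 10, 11, 4, 2, 12 → max 12
Loop regrets: 0, 12, 4, 2, 6 → max 12
Tunnel regrets: 0, 11, 10, 6, 3 → max 11
Coastal regrets: 0, 5, 1, 1, 11 → max 11
Inland regrets: 5, 0, 0, 0, 0 → max 5
Smallest max regret = 5 → Inland.

Inland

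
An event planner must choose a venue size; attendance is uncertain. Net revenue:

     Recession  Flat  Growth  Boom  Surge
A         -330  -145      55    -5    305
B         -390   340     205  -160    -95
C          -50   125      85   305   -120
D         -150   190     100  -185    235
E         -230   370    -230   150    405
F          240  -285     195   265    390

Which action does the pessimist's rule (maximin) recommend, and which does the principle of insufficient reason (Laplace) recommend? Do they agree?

maximin → C; laplace → F (disagree)

Row minima: A=-330, B=-390, C=-120, D=-185, E=-230, F=-285
Best worst-case = -120 → C.
Row averages: A=-24, B=-20, C=69, D=38, E=93, F=161
Highest average = 161 → F.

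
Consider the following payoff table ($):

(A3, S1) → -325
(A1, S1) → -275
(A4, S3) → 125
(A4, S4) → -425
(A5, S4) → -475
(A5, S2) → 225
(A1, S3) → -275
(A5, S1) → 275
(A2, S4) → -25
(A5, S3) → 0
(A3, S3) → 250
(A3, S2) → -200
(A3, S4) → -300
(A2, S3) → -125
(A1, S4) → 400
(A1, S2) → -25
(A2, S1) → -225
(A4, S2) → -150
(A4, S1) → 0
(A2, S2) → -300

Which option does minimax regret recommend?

A2

Column bests: S1=275, S2=225, S3=250, S4=400.
A1 regrets: 550, 250, 525, 0 → max 550
A2 regrets: 500, 525, 375, 425 → max 525
A3 regrets: 600, 425, 0, 700 → max 700
A4 regrets: 275, 375, 125, 825 → max 825
A5 regrets: 0, 0, 250, 875 → max 875
Smallest max regret = 525 → A2.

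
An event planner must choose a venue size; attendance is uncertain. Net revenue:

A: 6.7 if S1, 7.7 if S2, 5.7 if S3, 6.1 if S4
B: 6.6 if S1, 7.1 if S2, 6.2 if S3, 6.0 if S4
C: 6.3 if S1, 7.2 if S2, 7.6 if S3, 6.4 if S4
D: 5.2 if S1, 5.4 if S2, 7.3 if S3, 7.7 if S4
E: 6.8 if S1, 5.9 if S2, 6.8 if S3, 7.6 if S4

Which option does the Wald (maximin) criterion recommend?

Row minima: A=5.7, B=6.0, C=6.3, D=5.2, E=5.9
Best worst-case = 6.3 → C.

C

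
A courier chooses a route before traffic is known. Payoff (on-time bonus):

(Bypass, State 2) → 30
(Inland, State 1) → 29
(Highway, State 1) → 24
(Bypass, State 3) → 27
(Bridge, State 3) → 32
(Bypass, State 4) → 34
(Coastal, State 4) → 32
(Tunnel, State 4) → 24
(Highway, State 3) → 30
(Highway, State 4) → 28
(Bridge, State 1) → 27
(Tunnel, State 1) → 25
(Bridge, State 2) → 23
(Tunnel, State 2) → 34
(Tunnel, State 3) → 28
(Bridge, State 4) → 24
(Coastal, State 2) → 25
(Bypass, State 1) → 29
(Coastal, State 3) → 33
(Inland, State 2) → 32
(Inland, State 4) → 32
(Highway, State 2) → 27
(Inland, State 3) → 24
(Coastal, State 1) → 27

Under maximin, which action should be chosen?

Row minima: Coastal=25, Highway=24, Bypass=27, Inland=24, Tunnel=24, Bridge=23
Best worst-case = 27 → Bypass.

Bypass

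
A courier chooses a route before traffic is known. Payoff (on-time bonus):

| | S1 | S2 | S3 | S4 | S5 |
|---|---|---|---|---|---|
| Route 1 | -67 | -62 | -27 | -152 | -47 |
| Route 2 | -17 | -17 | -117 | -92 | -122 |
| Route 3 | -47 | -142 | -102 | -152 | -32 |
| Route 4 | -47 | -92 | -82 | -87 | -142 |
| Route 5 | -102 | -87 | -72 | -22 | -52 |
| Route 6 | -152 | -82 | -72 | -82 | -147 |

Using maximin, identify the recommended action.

Route 5

Row minima: Route 1=-152, Route 2=-122, Route 3=-152, Route 4=-142, Route 5=-102, Route 6=-152
Best worst-case = -102 → Route 5.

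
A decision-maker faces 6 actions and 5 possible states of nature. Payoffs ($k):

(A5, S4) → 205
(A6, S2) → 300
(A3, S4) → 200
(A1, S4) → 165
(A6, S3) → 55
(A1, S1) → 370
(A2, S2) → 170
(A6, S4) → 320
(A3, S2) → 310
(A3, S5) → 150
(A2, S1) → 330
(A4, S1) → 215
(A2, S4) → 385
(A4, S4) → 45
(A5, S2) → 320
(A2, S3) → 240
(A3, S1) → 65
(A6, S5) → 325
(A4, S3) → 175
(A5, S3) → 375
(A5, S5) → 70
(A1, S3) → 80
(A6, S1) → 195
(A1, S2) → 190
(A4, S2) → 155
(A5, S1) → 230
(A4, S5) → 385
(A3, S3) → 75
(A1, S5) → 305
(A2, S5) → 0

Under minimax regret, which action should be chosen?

Column bests: S1=370, S2=320, S3=375, S4=385, S5=385.
A1 regrets: 0, 130, 295, 220, 80 → max 295
A2 regrets: 40, 150, 135, 0, 385 → max 385
A3 regrets: 305, 10, 300, 185, 235 → max 305
A4 regrets: 155, 165, 200, 340, 0 → max 340
A5 regrets: 140, 0, 0, 180, 315 → max 315
A6 regrets: 175, 20, 320, 65, 60 → max 320
Smallest max regret = 295 → A1.

A1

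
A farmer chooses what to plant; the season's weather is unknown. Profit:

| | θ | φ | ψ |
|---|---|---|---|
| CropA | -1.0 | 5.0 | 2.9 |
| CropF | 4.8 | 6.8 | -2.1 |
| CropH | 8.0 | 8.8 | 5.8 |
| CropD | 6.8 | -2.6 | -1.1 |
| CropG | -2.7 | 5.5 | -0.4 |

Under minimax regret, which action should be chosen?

CropH

Column bests: θ=8.0, φ=8.8, ψ=5.8.
CropA regrets: 9.0, 3.8, 2.9 → max 9.0
CropF regrets: 3.2, 2.0, 7.9 → max 7.9
CropH regrets: 0.0, 0.0, 0.0 → max 0.0
CropD regrets: 1.2, 11.4, 6.9 → max 11.4
CropG regrets: 10.7, 3.3, 6.2 → max 10.7
Smallest max regret = 0.0 → CropH.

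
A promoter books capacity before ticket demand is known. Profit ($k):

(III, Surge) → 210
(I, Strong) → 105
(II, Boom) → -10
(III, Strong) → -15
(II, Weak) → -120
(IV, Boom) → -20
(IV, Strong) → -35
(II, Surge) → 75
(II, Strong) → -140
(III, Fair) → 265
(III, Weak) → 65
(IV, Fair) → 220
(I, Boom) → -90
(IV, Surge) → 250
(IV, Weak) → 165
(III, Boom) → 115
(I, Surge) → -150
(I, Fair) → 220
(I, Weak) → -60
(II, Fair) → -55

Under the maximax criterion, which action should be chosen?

III

Row maxima: I=220, II=75, III=265, IV=250
Best best-case = 265 → III.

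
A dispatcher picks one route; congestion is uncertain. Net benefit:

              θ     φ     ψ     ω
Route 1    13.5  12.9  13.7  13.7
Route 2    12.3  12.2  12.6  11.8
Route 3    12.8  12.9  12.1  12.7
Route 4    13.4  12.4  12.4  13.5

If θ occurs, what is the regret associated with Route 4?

Best payoff under θ is 13.5.
Regret = 13.5 − 13.4 = 0.1.

0.1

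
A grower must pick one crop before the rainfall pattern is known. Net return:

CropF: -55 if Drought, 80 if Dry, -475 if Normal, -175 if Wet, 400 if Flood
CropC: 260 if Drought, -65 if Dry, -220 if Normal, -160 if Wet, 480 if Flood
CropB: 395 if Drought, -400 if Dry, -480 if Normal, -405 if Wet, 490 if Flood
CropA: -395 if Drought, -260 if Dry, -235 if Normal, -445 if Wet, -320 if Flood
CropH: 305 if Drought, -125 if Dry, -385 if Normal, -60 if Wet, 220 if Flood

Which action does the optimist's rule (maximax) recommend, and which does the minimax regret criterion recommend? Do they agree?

Row maxima: CropF=400, CropC=480, CropB=490, CropA=-235, CropH=305
Best best-case = 490 → CropB.
Column bests: Drought=395, Dry=80, Normal=-220, Wet=-60, Flood=490.
CropF regrets: 450, 0, 255, 115, 90 → max 450
CropC regrets: 135, 145, 0, 100, 10 → max 145
CropB regrets: 0, 480, 260, 345, 0 → max 480
CropA regrets: 790, 340, 15, 385, 810 → max 810
CropH regrets: 90, 205, 165, 0, 270 → max 270
Smallest max regret = 145 → CropC.

maximax → CropB; minimax regret → CropC (disagree)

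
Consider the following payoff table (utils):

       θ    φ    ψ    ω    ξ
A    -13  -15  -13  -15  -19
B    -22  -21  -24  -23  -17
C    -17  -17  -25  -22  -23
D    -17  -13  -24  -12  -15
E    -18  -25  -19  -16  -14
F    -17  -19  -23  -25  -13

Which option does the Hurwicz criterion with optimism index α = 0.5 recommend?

A

A: 0.5·(-13) + 0.5·(-19) = -16
B: 0.5·(-17) + 0.5·(-24) = -20.5
C: 0.5·(-17) + 0.5·(-25) = -21
D: 0.5·(-12) + 0.5·(-24) = -18
E: 0.5·(-14) + 0.5·(-25) = -19.5
F: 0.5·(-13) + 0.5·(-25) = -19
Highest Hurwicz score = -16 → A.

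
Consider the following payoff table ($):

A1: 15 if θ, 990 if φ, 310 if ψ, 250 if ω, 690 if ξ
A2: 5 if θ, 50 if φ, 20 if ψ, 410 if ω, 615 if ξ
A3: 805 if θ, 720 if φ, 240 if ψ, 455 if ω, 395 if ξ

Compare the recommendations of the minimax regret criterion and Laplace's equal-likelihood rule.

Column bests: θ=805, φ=990, ψ=310, ω=455, ξ=690.
A1 regrets: 790, 0, 0, 205, 0 → max 790
A2 regrets: 800, 940, 290, 45, 75 → max 940
A3 regrets: 0, 270, 70, 0, 295 → max 295
Smallest max regret = 295 → A3.
Row averages: A1=451, A2=220, A3=523
Highest average = 523 → A3.

minimax regret → A3; laplace → A3 (agree)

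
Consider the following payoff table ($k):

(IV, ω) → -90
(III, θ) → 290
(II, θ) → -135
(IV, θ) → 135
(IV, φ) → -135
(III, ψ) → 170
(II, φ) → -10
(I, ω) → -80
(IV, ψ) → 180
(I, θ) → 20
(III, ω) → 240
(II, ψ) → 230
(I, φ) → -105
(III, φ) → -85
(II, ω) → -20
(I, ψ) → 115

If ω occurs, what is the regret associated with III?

Best payoff under ω is 240.
Regret = 240 − 240 = 0.

0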